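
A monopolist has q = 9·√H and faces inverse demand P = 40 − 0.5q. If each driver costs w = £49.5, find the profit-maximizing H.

H* = 4

Marginal revenue from the inverse demand is MR = 40 − q.
The marginal product is MP_H = 4.5·H^(-1/2).
A monopolist hires until marginal revenue product equals the wage: MR·MP_H = w.
At H, q = 9·√H. Substituting and solving: (40 − 9·√H)·4.5·H^(-1/2) = 49.5 gives H = 4.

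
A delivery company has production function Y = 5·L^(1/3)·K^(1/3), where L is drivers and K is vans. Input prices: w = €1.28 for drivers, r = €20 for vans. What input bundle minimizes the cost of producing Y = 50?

Cost minimization requires the marginal rate of technical substitution to equal the input-price ratio: MP_L/MP_K = w/r.
Here MP_L/MP_K = (1/3)·(K/L)/(1/3) = (K/L). Setting this equal to 1.28/20 = 0.064 gives K = 0.064L.
Substituting into Y = 50: 5·L^(1/3)·(0.064L)^(1/3) = 50.
Solving, L = 125 and K = 8.

L* = 125, K* = 8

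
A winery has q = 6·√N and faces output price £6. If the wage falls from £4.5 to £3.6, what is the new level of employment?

N* = 25

From P·MP_N = w with MP_N = 3·N^(-1/2), the labor demand is N(w) = (18/w)^(2).
At w = 4.5: N = 16. At w = 3.6: N = 25.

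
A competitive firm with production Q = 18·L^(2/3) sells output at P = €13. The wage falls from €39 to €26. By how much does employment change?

From P·MP_L = w with MP_L = 12·L^(-1/3), the labor demand is L(w) = (156/w)^(3).
At w = 39: L = 64. At w = 26: L = 216.
ΔL = 216 − 64 = 152.

ΔL = 152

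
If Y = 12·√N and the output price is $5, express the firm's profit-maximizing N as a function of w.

MP_N = (1/2)·12·N^(-1/2) = 6·N^(-1/2).
Setting P·MP_N = w: 30·N^(-1/2) = w.
Solving for N: N^(-1/2) = w/30, so N = (30/w)^(2).

N(w) = 900/w²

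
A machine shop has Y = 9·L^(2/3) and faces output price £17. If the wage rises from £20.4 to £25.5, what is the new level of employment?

L* = 64

From P·MP_L = w with MP_L = 6·L^(-1/3), the labor demand is L(w) = (102/w)^(3).
At w = 20.4: L = 125. At w = 25.5: L = 64.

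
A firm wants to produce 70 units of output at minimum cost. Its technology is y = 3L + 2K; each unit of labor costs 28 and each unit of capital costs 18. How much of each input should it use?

L* = 0, K* = 35

The inputs are perfect substitutes, so the firm uses whichever has the lower cost per unit of output.
Cost per unit of output via L is w/3 = 28/3; via K it is r/2 = 9. K is cheaper.
Producing y = 70 with K alone: L = 0, K = 35.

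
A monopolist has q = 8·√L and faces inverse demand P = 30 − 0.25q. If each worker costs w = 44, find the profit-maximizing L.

Marginal revenue from the inverse demand is MR = 30 − 0.5q.
The marginal product is MP_L = 4·L^(-1/2).
A monopolist hires until marginal revenue product equals the wage: MR·MP_L = w.
At L, q = 8·√L. Substituting and solving: (30 − 4·√L)·4·L^(-1/2) = 44 gives L = 4.

L* = 4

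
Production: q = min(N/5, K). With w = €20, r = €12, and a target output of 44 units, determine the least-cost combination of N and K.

With a fixed-proportions technology, the cost-minimizing bundle uses no slack in either input: N/5 = K = q.
So N = 5·44 = 220 and K = 44.

N* = 220, K* = 44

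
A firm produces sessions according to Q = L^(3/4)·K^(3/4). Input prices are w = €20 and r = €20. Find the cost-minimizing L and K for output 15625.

L* = 625, K* = 625

Cost minimization requires the marginal rate of technical substitution to equal the input-price ratio: MP_L/MP_K = w/r.
Here MP_L/MP_K = (3/4)·(K/L)/(3/4) = (K/L). Setting this equal to 20/20 = 1 gives K = L.
Substituting into Q = 15625: L^(3/4)·(L)^(3/4) = 15625.
Solving, L = 625 and K = 625.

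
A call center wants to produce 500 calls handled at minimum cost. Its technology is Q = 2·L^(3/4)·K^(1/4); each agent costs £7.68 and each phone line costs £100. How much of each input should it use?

L* = 625, K* = 16

Cost minimization requires the marginal rate of technical substitution to equal the input-price ratio: MP_L/MP_K = w/r.
Here MP_L/MP_K = (3/4)·(K/L)/(1/4) = 3·(K/L). Setting this equal to 7.68/100 = 0.0768 gives K = 0.0256L.
Substituting into Q = 500: 2·L^(3/4)·(0.0256L)^(1/4) = 500.
Solving, L = 625 and K = 16.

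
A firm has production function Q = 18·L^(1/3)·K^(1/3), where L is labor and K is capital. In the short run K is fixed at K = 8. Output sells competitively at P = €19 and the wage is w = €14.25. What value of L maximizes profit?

With K = 8, MP_L = (1/3)·18·L^(-2/3)·8^(1/3) = 12·L^(-2/3).
Profit maximization for a price taker requires P·MP_L = w: 19·12·L^(-2/3) = 14.25.
So L^(-2/3) = 0.0625, which gives L = 64.

L* = 64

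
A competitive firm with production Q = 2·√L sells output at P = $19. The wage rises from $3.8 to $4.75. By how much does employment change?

From P·MP_L = w with MP_L = L^(-1/2), the labor demand is L(w) = (19/w)^(2).
At w = 3.8: L = 25. At w = 4.75: L = 16.
ΔL = 16 − 25 = -9.

ΔL = -9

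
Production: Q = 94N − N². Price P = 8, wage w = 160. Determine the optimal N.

The marginal product of N is MP_N = 94 − 2N.
A price-taking firm hires until the value of the marginal product equals the wage: P·MP_N = w, so 8·(94 − 2N) = 160.
Then 94 − 2N = 20, giving N = 37.

N* = 37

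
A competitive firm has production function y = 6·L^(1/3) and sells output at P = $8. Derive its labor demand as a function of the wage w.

MP_L = (1/3)·6·L^(-2/3) = 2·L^(-2/3).
Setting P·MP_L = w: 16·L^(-2/3) = w.
Solving for L: L^(-2/3) = w/16, so L = (16/w)^(3/2).

L(w) = (16/w)^(3/2)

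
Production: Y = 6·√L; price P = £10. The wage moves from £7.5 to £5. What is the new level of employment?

From P·MP_L = w with MP_L = 3·L^(-1/2), the labor demand is L(w) = (30/w)^(2).
At w = 7.5: L = 16. At w = 5: L = 36.

L* = 36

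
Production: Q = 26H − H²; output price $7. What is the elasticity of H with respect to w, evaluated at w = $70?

From P·MP_H = w with MP_H = 26 − 2H, labor demand is H(w) = (26 − w/7)/2.
dH/dw = −1/(14) = -1/14.
At w = 70, H = 8, so ε = (dH/dw)·(w/H) = (-1/14)·(70/8) = -0.625.

ε = -0.625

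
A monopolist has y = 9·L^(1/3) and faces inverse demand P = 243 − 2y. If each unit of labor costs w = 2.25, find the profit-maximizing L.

Marginal revenue from the inverse demand is MR = 243 − 4y.
The marginal product is MP_L = 3·L^(-2/3).
A monopolist hires until marginal revenue product equals the wage: MR·MP_L = w.
At L, y = 9·L^(1/3). Substituting and solving: (243 − 36·L^(1/3))·3·L^(-2/3) = 2.25 gives L = 216.

L* = 216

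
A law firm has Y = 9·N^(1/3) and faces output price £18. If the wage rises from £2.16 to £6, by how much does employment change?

ΔN = -98

From P·MP_N = w with MP_N = 3·N^(-2/3), the labor demand is N(w) = (54/w)^(3/2).
At w = 2.16: N = 125. At w = 6: N = 27.
ΔN = 27 − 125 = -98.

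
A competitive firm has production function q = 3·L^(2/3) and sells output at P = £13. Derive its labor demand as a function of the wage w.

L(w) = 17576/w³

MP_L = (2/3)·3·L^(-1/3) = 2·L^(-1/3).
Setting P·MP_L = w: 26·L^(-1/3) = w.
Solving for L: L^(-1/3) = w/26, so L = (26/w)^(3).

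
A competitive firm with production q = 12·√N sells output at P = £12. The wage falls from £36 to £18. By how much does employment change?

From P·MP_N = w with MP_N = 6·N^(-1/2), the labor demand is N(w) = (72/w)^(2).
At w = 36: N = 4. At w = 18: N = 16.
ΔN = 16 − 4 = 12.

ΔN = 12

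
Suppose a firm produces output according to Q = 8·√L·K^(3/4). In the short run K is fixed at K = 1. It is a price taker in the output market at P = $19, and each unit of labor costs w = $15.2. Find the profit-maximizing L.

L* = 25

With K = 1, MP_L = (1/2)·8·L^(-1/2)·1^(3/4) = 4·L^(-1/2).
Profit maximization for a price taker requires P·MP_L = w: 19·4·L^(-1/2) = 15.2.
So L^(-1/2) = 0.2, which gives L = 25.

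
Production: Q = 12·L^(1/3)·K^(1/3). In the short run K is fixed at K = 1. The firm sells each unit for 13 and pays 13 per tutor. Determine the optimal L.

L* = 8

With K = 1, MP_L = (1/3)·12·L^(-2/3)·1^(1/3) = 4·L^(-2/3).
Profit maximization for a price taker requires P·MP_L = w: 13·4·L^(-2/3) = 13.
So L^(-2/3) = 0.25, which gives L = 8.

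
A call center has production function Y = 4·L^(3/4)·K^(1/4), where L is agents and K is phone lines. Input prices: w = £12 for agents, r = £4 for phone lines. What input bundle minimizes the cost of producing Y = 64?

Cost minimization requires the marginal rate of technical substitution to equal the input-price ratio: MP_L/MP_K = w/r.
Here MP_L/MP_K = (3/4)·(K/L)/(1/4) = 3·(K/L). Setting this equal to 12/4 = 3 gives K = L.
Substituting into Y = 64: 4·L^(3/4)·(L)^(1/4) = 64.
Solving, L = 16 and K = 16.

L* = 16, K* = 16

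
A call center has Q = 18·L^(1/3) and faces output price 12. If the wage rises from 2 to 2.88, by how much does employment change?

From P·MP_L = w with MP_L = 6·L^(-2/3), the labor demand is L(w) = (72/w)^(3/2).
At w = 2: L = 216. At w = 2.88: L = 125.
ΔL = 125 − 216 = -91.

ΔL = -91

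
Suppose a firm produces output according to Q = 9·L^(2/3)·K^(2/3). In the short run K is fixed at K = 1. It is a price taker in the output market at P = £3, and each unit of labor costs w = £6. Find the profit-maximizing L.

With K = 1, MP_L = (2/3)·9·L^(-1/3)·1^(2/3) = 6·L^(-1/3).
Profit maximization for a price taker requires P·MP_L = w: 3·6·L^(-1/3) = 6.
So L^(-1/3) = 1/3, which gives L = 27.

L* = 27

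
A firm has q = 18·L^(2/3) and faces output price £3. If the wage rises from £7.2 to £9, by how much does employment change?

ΔL = -61

From P·MP_L = w with MP_L = 12·L^(-1/3), the labor demand is L(w) = (36/w)^(3).
At w = 7.2: L = 125. At w = 9: L = 64.
ΔL = 64 − 125 = -61.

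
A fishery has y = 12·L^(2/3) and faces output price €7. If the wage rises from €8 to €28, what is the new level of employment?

L* = 8

From P·MP_L = w with MP_L = 8·L^(-1/3), the labor demand is L(w) = (56/w)^(3).
At w = 8: L = 343. At w = 28: L = 8.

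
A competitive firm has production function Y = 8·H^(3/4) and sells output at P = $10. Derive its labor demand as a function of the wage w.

H(w) = (60/w)^(4)

MP_H = (3/4)·8·H^(-1/4) = 6·H^(-1/4).
Setting P·MP_H = w: 60·H^(-1/4) = w.
Solving for H: H^(-1/4) = w/60, so H = (60/w)^(4).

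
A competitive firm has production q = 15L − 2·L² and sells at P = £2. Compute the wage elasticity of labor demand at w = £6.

From P·MP_L = w with MP_L = 15 − 4L, labor demand is L(w) = (15 − w/2)/4.
dL/dw = −1/(8) = -0.125.
At w = 6, L = 3, so ε = (dL/dw)·(w/L) = (-0.125)·(6/3) = -0.25.

ε = -0.25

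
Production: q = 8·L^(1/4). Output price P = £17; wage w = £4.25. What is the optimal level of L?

L* = 16

MP_L = (1/4)·8·L^(-3/4) = 2·L^(-3/4).
Profit maximization for a price taker requires P·MP_L = w: 17·2·L^(-3/4) = 4.25.
So L^(-3/4) = 0.125, which gives L = 16.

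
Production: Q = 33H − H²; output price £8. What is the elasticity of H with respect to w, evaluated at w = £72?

From P·MP_H = w with MP_H = 33 − 2H, labor demand is H(w) = (33 − w/8)/2.
dH/dw = −1/(16) = -0.0625.
At w = 72, H = 12, so ε = (dH/dw)·(w/H) = (-0.0625)·(72/12) = -0.375.

ε = -0.375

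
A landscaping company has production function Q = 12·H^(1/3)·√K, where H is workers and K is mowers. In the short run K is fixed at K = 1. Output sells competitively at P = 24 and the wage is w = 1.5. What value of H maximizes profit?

H* = 512

With K = 1, MP_H = (1/3)·12·H^(-2/3)·1^(1/2) = 4·H^(-2/3).
Profit maximization for a price taker requires P·MP_H = w: 24·4·H^(-2/3) = 1.5.
So H^(-2/3) = 0.015625, which gives H = 512.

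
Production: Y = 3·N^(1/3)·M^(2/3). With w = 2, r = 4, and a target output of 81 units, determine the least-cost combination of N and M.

N* = 27, M* = 27

Cost minimization requires the marginal rate of technical substitution to equal the input-price ratio: MP_N/MP_M = w/r.
Here MP_N/MP_M = (1/3)·(M/N)/(2/3) = 0.5·(M/N). Setting this equal to 2/4 = 0.5 gives M = N.
Substituting into Y = 81: 3·N^(1/3)·(N)^(2/3) = 81.
Solving, N = 27 and M = 27.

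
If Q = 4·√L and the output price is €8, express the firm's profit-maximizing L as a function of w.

MP_L = (1/2)·4·L^(-1/2) = 2·L^(-1/2).
Setting P·MP_L = w: 16·L^(-1/2) = w.
Solving for L: L^(-1/2) = w/16, so L = (16/w)^(2).

L(w) = 256/w²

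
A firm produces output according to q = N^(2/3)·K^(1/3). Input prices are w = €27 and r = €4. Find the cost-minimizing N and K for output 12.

Cost minimization requires the marginal rate of technical substitution to equal the input-price ratio: MP_N/MP_K = w/r.
Here MP_N/MP_K = (2/3)·(K/N)/(1/3) = 2·(K/N). Setting this equal to 27/4 = 6.75 gives K = 3.375N.
Substituting into q = 12: N^(2/3)·(3.375N)^(1/3) = 12.
Solving, N = 8 and K = 27.

N* = 8, K* = 27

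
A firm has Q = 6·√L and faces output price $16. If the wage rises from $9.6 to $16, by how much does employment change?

ΔL = -16

From P·MP_L = w with MP_L = 3·L^(-1/2), the labor demand is L(w) = (48/w)^(2).
At w = 9.6: L = 25. At w = 16: L = 9.
ΔL = 9 − 25 = -16.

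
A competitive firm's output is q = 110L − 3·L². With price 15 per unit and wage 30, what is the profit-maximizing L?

L* = 18

The marginal product of L is MP_L = 110 − 6L.
A price-taking firm hires until the value of the marginal product equals the wage: P·MP_L = w, so 15·(110 − 6L) = 30.
Then 110 − 6L = 2, giving L = 18.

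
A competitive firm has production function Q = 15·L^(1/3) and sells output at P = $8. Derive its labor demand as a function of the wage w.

MP_L = (1/3)·15·L^(-2/3) = 5·L^(-2/3).
Setting P·MP_L = w: 40·L^(-2/3) = w.
Solving for L: L^(-2/3) = w/40, so L = (40/w)^(3/2).

L(w) = (40/w)^(3/2)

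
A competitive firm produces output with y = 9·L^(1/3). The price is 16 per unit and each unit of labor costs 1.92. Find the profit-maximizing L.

L* = 125

MP_L = (1/3)·9·L^(-2/3) = 3·L^(-2/3).
Profit maximization for a price taker requires P·MP_L = w: 16·3·L^(-2/3) = 1.92.
So L^(-2/3) = 0.04, which gives L = 125.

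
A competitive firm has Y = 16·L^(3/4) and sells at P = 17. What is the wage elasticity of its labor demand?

ε = -4

MP_L = (3/4)·16·L^(-1/4), so P·MP_L = w gives 204·L^(-1/4) = w.
Solving, L(w) = (204/w)^(4). This is a constant-elasticity form: L ∝ w^(−4), so ε = −4.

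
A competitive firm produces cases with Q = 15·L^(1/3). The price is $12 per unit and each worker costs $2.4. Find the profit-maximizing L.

MP_L = (1/3)·15·L^(-2/3) = 5·L^(-2/3).
Profit maximization for a price taker requires P·MP_L = w: 12·5·L^(-2/3) = 2.4.
So L^(-2/3) = 0.04, which gives L = 125.

L* = 125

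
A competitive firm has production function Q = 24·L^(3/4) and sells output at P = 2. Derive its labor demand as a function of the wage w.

MP_L = (3/4)·24·L^(-1/4) = 18·L^(-1/4).
Setting P·MP_L = w: 36·L^(-1/4) = w.
Solving for L: L^(-1/4) = w/36, so L = (36/w)^(4).

L(w) = 1679616/w^(4)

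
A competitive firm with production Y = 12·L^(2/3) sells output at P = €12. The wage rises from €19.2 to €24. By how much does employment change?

From P·MP_L = w with MP_L = 8·L^(-1/3), the labor demand is L(w) = (96/w)^(3).
At w = 19.2: L = 125. At w = 24: L = 64.
ΔL = 64 − 125 = -61.

ΔL = -61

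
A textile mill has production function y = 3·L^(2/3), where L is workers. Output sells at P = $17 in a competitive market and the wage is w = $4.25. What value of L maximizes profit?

MP_L = (2/3)·3·L^(-1/3) = 2·L^(-1/3).
Profit maximization for a price taker requires P·MP_L = w: 17·2·L^(-1/3) = 4.25.
So L^(-1/3) = 0.125, which gives L = 512.

L* = 512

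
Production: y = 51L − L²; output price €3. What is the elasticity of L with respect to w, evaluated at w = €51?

From P·MP_L = w with MP_L = 51 − 2L, labor demand is L(w) = (51 − w/3)/2.
dL/dw = −1/(6) = -1/6.
At w = 51, L = 17, so ε = (dL/dw)·(w/L) = (-1/6)·(51/17) = -0.5.

ε = -0.5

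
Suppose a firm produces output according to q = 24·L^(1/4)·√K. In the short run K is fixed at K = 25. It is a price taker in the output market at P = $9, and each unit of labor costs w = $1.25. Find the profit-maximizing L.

L* = 1296

With K = 25, MP_L = (1/4)·24·L^(-3/4)·25^(1/2) = 30·L^(-3/4).
Profit maximization for a price taker requires P·MP_L = w: 9·30·L^(-3/4) = 1.25.
So L^(-3/4) = 1/216, which gives L = 1296.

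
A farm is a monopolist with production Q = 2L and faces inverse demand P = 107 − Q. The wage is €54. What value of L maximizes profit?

L* = 20

Marginal revenue from the inverse demand is MR = 107 − 2Q.
The marginal product is MP_L = 2.
A monopolist hires until marginal revenue product equals the wage: MR·MP_L = w.
(107 − 4L)·2 = 54, so L = 20.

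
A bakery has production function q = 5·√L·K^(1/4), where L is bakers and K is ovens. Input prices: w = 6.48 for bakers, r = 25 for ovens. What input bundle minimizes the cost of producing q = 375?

Cost minimization requires the marginal rate of technical substitution to equal the input-price ratio: MP_L/MP_K = w/r.
Here MP_L/MP_K = (1/2)·(K/L)/(1/4) = 2·(K/L). Setting this equal to 6.48/25 = 0.2592 gives K = 0.1296L.
Substituting into q = 375: 5·L^(1/2)·(0.1296L)^(1/4) = 375.
Solving, L = 625 and K = 81.

L* = 625, K* = 81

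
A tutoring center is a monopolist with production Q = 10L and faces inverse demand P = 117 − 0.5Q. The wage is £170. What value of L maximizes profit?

L* = 10

Marginal revenue from the inverse demand is MR = 117 − Q.
The marginal product is MP_L = 10.
A monopolist hires until marginal revenue product equals the wage: MR·MP_L = w.
(117 − 10L)·10 = 170, so L = 10.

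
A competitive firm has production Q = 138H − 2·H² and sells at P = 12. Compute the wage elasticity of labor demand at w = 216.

From P·MP_H = w with MP_H = 138 − 4H, labor demand is H(w) = (138 − w/12)/4.
dH/dw = −1/(48) = -1/48.
At w = 216, H = 30, so ε = (dH/dw)·(w/H) = (-1/48)·(216/30) = -0.15.

ε = -0.15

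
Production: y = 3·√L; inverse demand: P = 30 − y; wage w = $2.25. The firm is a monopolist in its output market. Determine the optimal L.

L* = 16

Marginal revenue from the inverse demand is MR = 30 − 2y.
The marginal product is MP_L = 1.5·L^(-1/2).
A monopolist hires until marginal revenue product equals the wage: MR·MP_L = w.
At L, y = 3·√L. Substituting and solving: (30 − 6·√L)·1.5·L^(-1/2) = 2.25 gives L = 16.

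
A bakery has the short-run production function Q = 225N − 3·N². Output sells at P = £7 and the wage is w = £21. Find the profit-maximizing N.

N* = 37

The marginal product of N is MP_N = 225 − 6N.
A price-taking firm hires until the value of the marginal product equals the wage: P·MP_N = w, so 7·(225 − 6N) = 21.
Then 225 − 6N = 3, giving N = 37.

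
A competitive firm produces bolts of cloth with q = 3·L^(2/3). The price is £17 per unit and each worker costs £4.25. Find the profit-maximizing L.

MP_L = (2/3)·3·L^(-1/3) = 2·L^(-1/3).
Profit maximization for a price taker requires P·MP_L = w: 17·2·L^(-1/3) = 4.25.
So L^(-1/3) = 0.125, which gives L = 512.

L* = 512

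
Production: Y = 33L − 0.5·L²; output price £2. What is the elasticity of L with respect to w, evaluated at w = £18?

ε = -0.375

From P·MP_L = w with MP_L = 33 − L, labor demand is L(w) = 33 − w/2.
dL/dw = −1/(2) = -0.5.
At w = 18, L = 24, so ε = (dL/dw)·(w/L) = (-0.5)·(18/24) = -0.375.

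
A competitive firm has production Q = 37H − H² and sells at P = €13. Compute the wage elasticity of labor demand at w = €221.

ε = -0.85

From P·MP_H = w with MP_H = 37 − 2H, labor demand is H(w) = (37 − w/13)/2.
dH/dw = −1/(26) = -1/26.
At w = 221, H = 10, so ε = (dH/dw)·(w/H) = (-1/26)·(221/10) = -0.85.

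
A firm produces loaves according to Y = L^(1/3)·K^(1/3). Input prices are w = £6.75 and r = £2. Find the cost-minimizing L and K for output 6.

Cost minimization requires the marginal rate of technical substitution to equal the input-price ratio: MP_L/MP_K = w/r.
Here MP_L/MP_K = (1/3)·(K/L)/(1/3) = (K/L). Setting this equal to 6.75/2 = 3.375 gives K = 3.375L.
Substituting into Y = 6: L^(1/3)·(3.375L)^(1/3) = 6.
Solving, L = 8 and K = 27.

L* = 8, K* = 27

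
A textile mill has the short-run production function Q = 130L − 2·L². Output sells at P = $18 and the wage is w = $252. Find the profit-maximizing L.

L* = 29

The marginal product of L is MP_L = 130 − 4L.
A price-taking firm hires until the value of the marginal product equals the wage: P·MP_L = w, so 18·(130 − 4L) = 252.
Then 130 − 4L = 14, giving L = 29.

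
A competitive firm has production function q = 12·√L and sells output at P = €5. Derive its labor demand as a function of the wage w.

L(w) = 900/w²

MP_L = (1/2)·12·L^(-1/2) = 6·L^(-1/2).
Setting P·MP_L = w: 30·L^(-1/2) = w.
Solving for L: L^(-1/2) = w/30, so L = (30/w)^(2).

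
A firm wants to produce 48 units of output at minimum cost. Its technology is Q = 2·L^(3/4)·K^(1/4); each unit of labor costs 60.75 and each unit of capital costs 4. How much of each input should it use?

L* = 16, K* = 81

Cost minimization requires the marginal rate of technical substitution to equal the input-price ratio: MP_L/MP_K = w/r.
Here MP_L/MP_K = (3/4)·(K/L)/(1/4) = 3·(K/L). Setting this equal to 60.75/4 = 15.1875 gives K = 5.0625L.
Substituting into Q = 48: 2·L^(3/4)·(5.0625L)^(1/4) = 48.
Solving, L = 16 and K = 81.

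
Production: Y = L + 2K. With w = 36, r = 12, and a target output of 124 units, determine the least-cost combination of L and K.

The inputs are perfect substitutes, so the firm uses whichever has the lower cost per unit of output.
Cost per unit of output via L is 36; via K it is 6. K is cheaper.
Producing Y = 124 with K alone: L = 0, K = 62.

L* = 0, K* = 62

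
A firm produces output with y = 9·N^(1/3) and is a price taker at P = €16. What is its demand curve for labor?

MP_N = (1/3)·9·N^(-2/3) = 3·N^(-2/3).
Setting P·MP_N = w: 48·N^(-2/3) = w.
Solving for N: N^(-2/3) = w/48, so N = (48/w)^(3/2).

N(w) = (48/w)^(3/2)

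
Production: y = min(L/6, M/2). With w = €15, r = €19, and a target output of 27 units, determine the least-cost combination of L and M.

With a fixed-proportions technology, the cost-minimizing bundle uses no slack in either input: L/6 = M/2 = y.
So L = 6·27 = 162 and M = 2·27 = 54.

L* = 162, M* = 54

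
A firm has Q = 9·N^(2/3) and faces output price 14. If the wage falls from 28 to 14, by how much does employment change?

From P·MP_N = w with MP_N = 6·N^(-1/3), the labor demand is N(w) = (84/w)^(3).
At w = 28: N = 27. At w = 14: N = 216.
ΔN = 216 − 27 = 189.

ΔN = 189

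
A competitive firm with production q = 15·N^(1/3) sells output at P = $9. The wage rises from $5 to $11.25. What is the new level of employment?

N* = 8

From P·MP_N = w with MP_N = 5·N^(-2/3), the labor demand is N(w) = (45/w)^(3/2).
At w = 5: N = 27. At w = 11.25: N = 8.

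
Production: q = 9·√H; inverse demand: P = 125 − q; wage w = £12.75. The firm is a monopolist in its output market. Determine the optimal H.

Marginal revenue from the inverse demand is MR = 125 − 2q.
The marginal product is MP_H = 4.5·H^(-1/2).
A monopolist hires until marginal revenue product equals the wage: MR·MP_H = w.
At H, q = 9·√H. Substituting and solving: (125 − 18·√H)·4.5·H^(-1/2) = 12.75 gives H = 36.

H* = 36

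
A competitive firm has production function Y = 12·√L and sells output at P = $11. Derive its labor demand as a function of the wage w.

MP_L = (1/2)·12·L^(-1/2) = 6·L^(-1/2).
Setting P·MP_L = w: 66·L^(-1/2) = w.
Solving for L: L^(-1/2) = w/66, so L = (66/w)^(2).

L(w) = 4356/w²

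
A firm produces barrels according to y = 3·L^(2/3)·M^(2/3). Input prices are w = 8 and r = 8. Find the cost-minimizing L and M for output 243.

L* = 27, M* = 27

Cost minimization requires the marginal rate of technical substitution to equal the input-price ratio: MP_L/MP_M = w/r.
Here MP_L/MP_M = (2/3)·(M/L)/(2/3) = (M/L). Setting this equal to 8/8 = 1 gives M = L.
Substituting into y = 243: 3·L^(2/3)·(L)^(2/3) = 243.
Solving, L = 27 and M = 27.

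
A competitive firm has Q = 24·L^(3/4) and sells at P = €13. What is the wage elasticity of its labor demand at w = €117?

ε = -4

MP_L = (3/4)·24·L^(-1/4), so P·MP_L = w gives 234·L^(-1/4) = w.
Solving, L(w) = (234/w)^(4). This is a constant-elasticity form: L ∝ w^(−4), so ε = −4.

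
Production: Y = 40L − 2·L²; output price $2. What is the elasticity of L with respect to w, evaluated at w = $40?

From P·MP_L = w with MP_L = 40 − 4L, labor demand is L(w) = (40 − w/2)/4.
dL/dw = −1/(8) = -0.125.
At w = 40, L = 5, so ε = (dL/dw)·(w/L) = (-0.125)·(40/5) = -1.

ε = -1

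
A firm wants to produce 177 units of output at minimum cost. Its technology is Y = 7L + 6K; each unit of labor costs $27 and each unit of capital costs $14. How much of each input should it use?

L* = 0, K* = 29.5

The inputs are perfect substitutes, so the firm uses whichever has the lower cost per unit of output.
Cost per unit of output via L is w/7 = 27/7; via K it is r/6 = 7/3. K is cheaper.
Producing Y = 177 with K alone: L = 0, K = 29.5.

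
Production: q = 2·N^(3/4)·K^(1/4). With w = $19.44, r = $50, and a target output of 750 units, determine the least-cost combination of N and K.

N* = 625, K* = 81

Cost minimization requires the marginal rate of technical substitution to equal the input-price ratio: MP_N/MP_K = w/r.
Here MP_N/MP_K = (3/4)·(K/N)/(1/4) = 3·(K/N). Setting this equal to 19.44/50 = 0.3888 gives K = 0.1296N.
Substituting into q = 750: 2·N^(3/4)·(0.1296N)^(1/4) = 750.
Solving, N = 625 and K = 81.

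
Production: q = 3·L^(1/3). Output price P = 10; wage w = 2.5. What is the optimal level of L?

MP_L = (1/3)·3·L^(-2/3) = L^(-2/3).
Profit maximization for a price taker requires P·MP_L = w: 10·L^(-2/3) = 2.5.
So L^(-2/3) = 0.25, which gives L = 8.

L* = 8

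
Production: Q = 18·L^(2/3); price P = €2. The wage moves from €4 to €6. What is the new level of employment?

L* = 64

From P·MP_L = w with MP_L = 12·L^(-1/3), the labor demand is L(w) = (24/w)^(3).
At w = 4: L = 216. At w = 6: L = 64.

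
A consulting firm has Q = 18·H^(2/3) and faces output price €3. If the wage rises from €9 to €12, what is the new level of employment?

From P·MP_H = w with MP_H = 12·H^(-1/3), the labor demand is H(w) = (36/w)^(3).
At w = 9: H = 64. At w = 12: H = 27.

H* = 27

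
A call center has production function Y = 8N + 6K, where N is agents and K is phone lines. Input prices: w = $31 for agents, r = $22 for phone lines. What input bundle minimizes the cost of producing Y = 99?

N* = 0, K* = 16.5

The inputs are perfect substitutes, so the firm uses whichever has the lower cost per unit of output.
Cost per unit of output via N is w/8 = 3.875; via K it is r/6 = 11/3. K is cheaper.
Producing Y = 99 with K alone: N = 0, K = 16.5.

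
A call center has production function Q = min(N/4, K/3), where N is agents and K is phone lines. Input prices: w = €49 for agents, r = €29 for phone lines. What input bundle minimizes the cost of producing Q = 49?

N* = 196, K* = 147

With a fixed-proportions technology, the cost-minimizing bundle uses no slack in either input: N/4 = K/3 = Q.
So N = 4·49 = 196 and K = 3·49 = 147.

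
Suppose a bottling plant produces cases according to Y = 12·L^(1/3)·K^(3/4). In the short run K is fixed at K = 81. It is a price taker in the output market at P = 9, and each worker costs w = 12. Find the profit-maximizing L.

L* = 729

With K = 81, MP_L = (1/3)·12·L^(-2/3)·81^(3/4) = 108·L^(-2/3).
Profit maximization for a price taker requires P·MP_L = w: 9·108·L^(-2/3) = 12.
So L^(-2/3) = 1/81, which gives L = 729.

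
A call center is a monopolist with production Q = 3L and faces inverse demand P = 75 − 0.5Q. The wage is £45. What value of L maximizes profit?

L* = 20

Marginal revenue from the inverse demand is MR = 75 − Q.
The marginal product is MP_L = 3.
A monopolist hires until marginal revenue product equals the wage: MR·MP_L = w.
(75 − 3L)·3 = 45, so L = 20.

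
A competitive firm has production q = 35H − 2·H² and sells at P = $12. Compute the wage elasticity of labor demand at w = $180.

From P·MP_H = w with MP_H = 35 − 4H, labor demand is H(w) = (35 − w/12)/4.
dH/dw = −1/(48) = -1/48.
At w = 180, H = 5, so ε = (dH/dw)·(w/H) = (-1/48)·(180/5) = -0.75.

ε = -0.75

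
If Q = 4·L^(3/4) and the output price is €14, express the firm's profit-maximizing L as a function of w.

MP_L = (3/4)·4·L^(-1/4) = 3·L^(-1/4).
Setting P·MP_L = w: 42·L^(-1/4) = w.
Solving for L: L^(-1/4) = w/42, so L = (42/w)^(4).

L(w) = 3111696/w^(4)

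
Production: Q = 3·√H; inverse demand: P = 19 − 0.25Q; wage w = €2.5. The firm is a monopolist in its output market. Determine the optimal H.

H* = 36

Marginal revenue from the inverse demand is MR = 19 − 0.5Q.
The marginal product is MP_H = 1.5·H^(-1/2).
A monopolist hires until marginal revenue product equals the wage: MR·MP_H = w.
At H, Q = 3·√H. Substituting and solving: (19 − 1.5·√H)·1.5·H^(-1/2) = 2.5 gives H = 36.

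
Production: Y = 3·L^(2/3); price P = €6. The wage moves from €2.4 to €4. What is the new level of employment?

L* = 27

From P·MP_L = w with MP_L = 2·L^(-1/3), the labor demand is L(w) = (12/w)^(3).
At w = 2.4: L = 125. At w = 4: L = 27.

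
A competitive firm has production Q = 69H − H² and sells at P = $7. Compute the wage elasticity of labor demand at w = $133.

ε = -0.38

From P·MP_H = w with MP_H = 69 − 2H, labor demand is H(w) = (69 − w/7)/2.
dH/dw = −1/(14) = -1/14.
At w = 133, H = 25, so ε = (dH/dw)·(w/H) = (-1/14)·(133/25) = -0.38.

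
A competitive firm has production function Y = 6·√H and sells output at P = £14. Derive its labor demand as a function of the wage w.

H(w) = 1764/w²

MP_H = (1/2)·6·H^(-1/2) = 3·H^(-1/2).
Setting P·MP_H = w: 42·H^(-1/2) = w.
Solving for H: H^(-1/2) = w/42, so H = (42/w)^(2).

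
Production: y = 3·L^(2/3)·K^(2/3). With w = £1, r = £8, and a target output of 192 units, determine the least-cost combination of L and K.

Cost minimization requires the marginal rate of technical substitution to equal the input-price ratio: MP_L/MP_K = w/r.
Here MP_L/MP_K = (2/3)·(K/L)/(2/3) = (K/L). Setting this equal to 1/8 = 0.125 gives K = 0.125L.
Substituting into y = 192: 3·L^(2/3)·(0.125L)^(2/3) = 192.
Solving, L = 64 and K = 8.

L* = 64, K* = 8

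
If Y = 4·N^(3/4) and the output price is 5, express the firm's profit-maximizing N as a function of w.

N(w) = 50625/w^(4)

MP_N = (3/4)·4·N^(-1/4) = 3·N^(-1/4).
Setting P·MP_N = w: 15·N^(-1/4) = w.
Solving for N: N^(-1/4) = w/15, so N = (15/w)^(4).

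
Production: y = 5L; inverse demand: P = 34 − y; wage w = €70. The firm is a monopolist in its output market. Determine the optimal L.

Marginal revenue from the inverse demand is MR = 34 − 2y.
The marginal product is MP_L = 5.
A monopolist hires until marginal revenue product equals the wage: MR·MP_L = w.
(34 − 10L)·5 = 70, so L = 2.

L* = 2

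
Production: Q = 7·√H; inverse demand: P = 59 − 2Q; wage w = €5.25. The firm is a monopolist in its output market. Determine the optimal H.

H* = 4

Marginal revenue from the inverse demand is MR = 59 − 4Q.
The marginal product is MP_H = 3.5·H^(-1/2).
A monopolist hires until marginal revenue product equals the wage: MR·MP_H = w.
At H, Q = 7·√H. Substituting and solving: (59 − 28·√H)·3.5·H^(-1/2) = 5.25 gives H = 4.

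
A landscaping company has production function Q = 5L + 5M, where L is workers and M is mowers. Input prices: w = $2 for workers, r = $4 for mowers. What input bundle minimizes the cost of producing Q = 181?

The inputs are perfect substitutes, so the firm uses whichever has the lower cost per unit of output.
Cost per unit of output via L is w/5 = 0.4; via M it is r/5 = 0.8. L is cheaper.
Producing Q = 181 with L alone: L = 36.2, M = 0.

L* = 36.2, M* = 0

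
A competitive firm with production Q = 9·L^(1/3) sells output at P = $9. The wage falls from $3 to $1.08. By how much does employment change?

From P·MP_L = w with MP_L = 3·L^(-2/3), the labor demand is L(w) = (27/w)^(3/2).
At w = 3: L = 27. At w = 1.08: L = 125.
ΔL = 125 − 27 = 98.

ΔL = 98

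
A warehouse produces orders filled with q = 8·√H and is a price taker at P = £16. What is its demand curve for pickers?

H(w) = 4096/w²

MP_H = (1/2)·8·H^(-1/2) = 4·H^(-1/2).
Setting P·MP_H = w: 64·H^(-1/2) = w.
Solving for H: H^(-1/2) = w/64, so H = (64/w)^(2).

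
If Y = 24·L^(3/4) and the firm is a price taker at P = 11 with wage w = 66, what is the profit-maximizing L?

L* = 81

MP_L = (3/4)·24·L^(-1/4) = 18·L^(-1/4).
Profit maximization for a price taker requires P·MP_L = w: 11·18·L^(-1/4) = 66.
So L^(-1/4) = 1/3, which gives L = 81.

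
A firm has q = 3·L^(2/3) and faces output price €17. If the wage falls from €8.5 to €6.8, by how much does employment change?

ΔL = 61

From P·MP_L = w with MP_L = 2·L^(-1/3), the labor demand is L(w) = (34/w)^(3).
At w = 8.5: L = 64. At w = 6.8: L = 125.
ΔL = 125 − 64 = 61.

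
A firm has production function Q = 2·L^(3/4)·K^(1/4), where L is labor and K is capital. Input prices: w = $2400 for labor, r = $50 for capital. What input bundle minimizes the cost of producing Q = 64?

L* = 16, K* = 256

Cost minimization requires the marginal rate of technical substitution to equal the input-price ratio: MP_L/MP_K = w/r.
Here MP_L/MP_K = (3/4)·(K/L)/(1/4) = 3·(K/L). Setting this equal to 2400/50 = 48 gives K = 16L.
Substituting into Q = 64: 2·L^(3/4)·(16L)^(1/4) = 64.
Solving, L = 16 and K = 256.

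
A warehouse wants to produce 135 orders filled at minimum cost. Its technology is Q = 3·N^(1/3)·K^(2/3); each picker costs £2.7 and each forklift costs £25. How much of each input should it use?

N* = 125, K* = 27

Cost minimization requires the marginal rate of technical substitution to equal the input-price ratio: MP_N/MP_K = w/r.
Here MP_N/MP_K = (1/3)·(K/N)/(2/3) = 0.5·(K/N). Setting this equal to 2.7/25 = 0.108 gives K = 0.216N.
Substituting into Q = 135: 3·N^(1/3)·(0.216N)^(2/3) = 135.
Solving, N = 125 and K = 27.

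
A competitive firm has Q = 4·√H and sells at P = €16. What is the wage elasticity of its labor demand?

ε = -2

MP_H = (1/2)·4·H^(-1/2), so P·MP_H = w gives 32·H^(-1/2) = w.
Solving, H(w) = (32/w)^(2). This is a constant-elasticity form: H ∝ w^(−2), so ε = −2.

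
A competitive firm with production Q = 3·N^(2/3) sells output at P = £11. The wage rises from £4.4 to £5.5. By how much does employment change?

From P·MP_N = w with MP_N = 2·N^(-1/3), the labor demand is N(w) = (22/w)^(3).
At w = 4.4: N = 125. At w = 5.5: N = 64.
ΔN = 64 − 125 = -61.

ΔN = -61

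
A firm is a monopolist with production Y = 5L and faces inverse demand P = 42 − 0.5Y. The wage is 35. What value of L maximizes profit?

L* = 7

Marginal revenue from the inverse demand is MR = 42 − Y.
The marginal product is MP_L = 5.
A monopolist hires until marginal revenue product equals the wage: MR·MP_L = w.
(42 − 5L)·5 = 35, so L = 7.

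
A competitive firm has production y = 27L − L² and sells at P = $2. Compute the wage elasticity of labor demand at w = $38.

ε = -2.375

From P·MP_L = w with MP_L = 27 − 2L, labor demand is L(w) = (27 − w/2)/2.
dL/dw = −1/(4) = -0.25.
At w = 38, L = 4, so ε = (dL/dw)·(w/L) = (-0.25)·(38/4) = -2.375.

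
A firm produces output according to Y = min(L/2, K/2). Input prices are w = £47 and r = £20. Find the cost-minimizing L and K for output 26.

With a fixed-proportions technology, the cost-minimizing bundle uses no slack in either input: L/2 = K/2 = Y.
So L = 2·26 = 52 and K = 2·26 = 52.

L* = 52, K* = 52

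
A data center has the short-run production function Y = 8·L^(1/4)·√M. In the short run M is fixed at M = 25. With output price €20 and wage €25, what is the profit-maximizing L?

L* = 16

With M = 25, MP_L = (1/4)·8·L^(-3/4)·25^(1/2) = 10·L^(-3/4).
Profit maximization for a price taker requires P·MP_L = w: 20·10·L^(-3/4) = 25.
So L^(-3/4) = 0.125, which gives L = 16.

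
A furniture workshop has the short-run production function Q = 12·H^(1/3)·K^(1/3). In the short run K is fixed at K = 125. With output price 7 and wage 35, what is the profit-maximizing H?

With K = 125, MP_H = (1/3)·12·H^(-2/3)·125^(1/3) = 20·H^(-2/3).
Profit maximization for a price taker requires P·MP_H = w: 7·20·H^(-2/3) = 35.
So H^(-2/3) = 0.25, which gives H = 8.

H* = 8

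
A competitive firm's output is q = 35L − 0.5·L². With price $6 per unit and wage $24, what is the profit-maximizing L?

The marginal product of L is MP_L = 35 − L.
A price-taking firm hires until the value of the marginal product equals the wage: P·MP_L = w, so 6·(35 − L) = 24.
Then 35 − L = 4, giving L = 31.

L* = 31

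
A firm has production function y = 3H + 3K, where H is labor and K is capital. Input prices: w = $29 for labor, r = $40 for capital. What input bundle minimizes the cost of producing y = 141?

H* = 47, K* = 0

The inputs are perfect substitutes, so the firm uses whichever has the lower cost per unit of output.
Cost per unit of output via H is w/3 = 29/3; via K it is r/3 = 40/3. H is cheaper.
Producing y = 141 with H alone: H = 47, K = 0.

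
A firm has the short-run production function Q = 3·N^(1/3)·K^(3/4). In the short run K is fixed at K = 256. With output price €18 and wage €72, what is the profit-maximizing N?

With K = 256, MP_N = (1/3)·3·N^(-2/3)·256^(3/4) = 64·N^(-2/3).
Profit maximization for a price taker requires P·MP_N = w: 18·64·N^(-2/3) = 72.
So N^(-2/3) = 0.0625, which gives N = 64.

N* = 64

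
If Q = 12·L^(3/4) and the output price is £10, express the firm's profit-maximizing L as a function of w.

MP_L = (3/4)·12·L^(-1/4) = 9·L^(-1/4).
Setting P·MP_L = w: 90·L^(-1/4) = w.
Solving for L: L^(-1/4) = w/90, so L = (90/w)^(4).

L(w) = (90/w)^(4)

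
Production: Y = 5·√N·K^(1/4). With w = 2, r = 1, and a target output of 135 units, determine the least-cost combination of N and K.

Cost minimization requires the marginal rate of technical substitution to equal the input-price ratio: MP_N/MP_K = w/r.
Here MP_N/MP_K = (1/2)·(K/N)/(1/4) = 2·(K/N). Setting this equal to 2/1 = 2 gives K = N.
Substituting into Y = 135: 5·N^(1/2)·(N)^(1/4) = 135.
Solving, N = 81 and K = 81.

N* = 81, K* = 81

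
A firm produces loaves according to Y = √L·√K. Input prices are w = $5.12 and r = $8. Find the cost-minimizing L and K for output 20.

L* = 25, K* = 16

Cost minimization requires the marginal rate of technical substitution to equal the input-price ratio: MP_L/MP_K = w/r.
Here MP_L/MP_K = (1/2)·(K/L)/(1/2) = (K/L). Setting this equal to 5.12/8 = 0.64 gives K = 0.64L.
Substituting into Y = 20: L^(1/2)·(0.64L)^(1/2) = 20.
Solving, L = 25 and K = 16.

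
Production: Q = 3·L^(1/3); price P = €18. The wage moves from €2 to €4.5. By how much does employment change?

From P·MP_L = w with MP_L = L^(-2/3), the labor demand is L(w) = (18/w)^(3/2).
At w = 2: L = 27. At w = 4.5: L = 8.
ΔL = 8 − 27 = -19.

ΔL = -19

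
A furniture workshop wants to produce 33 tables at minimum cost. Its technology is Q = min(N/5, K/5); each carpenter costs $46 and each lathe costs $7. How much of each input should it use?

With a fixed-proportions technology, the cost-minimizing bundle uses no slack in either input: N/5 = K/5 = Q.
So N = 5·33 = 165 and K = 5·33 = 165.

N* = 165, K* = 165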